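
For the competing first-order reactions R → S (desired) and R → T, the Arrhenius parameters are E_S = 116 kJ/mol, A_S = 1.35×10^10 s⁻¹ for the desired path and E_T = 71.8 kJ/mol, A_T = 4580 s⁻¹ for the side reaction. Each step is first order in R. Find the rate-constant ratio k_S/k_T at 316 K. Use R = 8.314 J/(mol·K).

0.146

With equal orders, S_{S/T} = k_S/k_T = (A_S/A_T)·exp[(E_T−E_S)/(RT)].
(E_T−E_S)/(RT) = (71.8−116)×10³/(8.314×316) = -44200/2627 = -16.82.
k_S/k_T = (1.35×10^10/4580)·exp(-16.82) = 2.948×10^6 × 4.937×10^-8 = 0.146.
Since E_S > E_T, raising the temperature improves selectivity toward S.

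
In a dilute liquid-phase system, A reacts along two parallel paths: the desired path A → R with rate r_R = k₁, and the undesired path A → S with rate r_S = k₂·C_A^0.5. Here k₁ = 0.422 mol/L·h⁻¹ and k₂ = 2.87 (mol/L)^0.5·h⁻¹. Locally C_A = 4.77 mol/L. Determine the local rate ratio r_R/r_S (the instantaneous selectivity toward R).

0.0673

S_{R/S} = r_R/r_S = (k₁)/(k₂·C_A^0.5) = (k₁/k₂)·C_A^-0.5.
= (0.422) / (2.87×4.770^0.5) = 0.4220/6.268 = 0.0673.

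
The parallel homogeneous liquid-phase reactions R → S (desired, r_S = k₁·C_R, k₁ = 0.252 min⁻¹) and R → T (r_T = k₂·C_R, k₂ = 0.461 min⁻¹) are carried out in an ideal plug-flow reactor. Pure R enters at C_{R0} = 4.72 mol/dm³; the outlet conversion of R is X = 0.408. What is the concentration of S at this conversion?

C_R = C_{R0}(1−X) = 2.794 mol/dm³.
Both paths are first order in R, so the instantaneous fraction to S is constant: dC_S/d(−C_R) = k₁/(k₁+k₂) = 0.3534.
C_S = 0.3534·(C_{R0}−C_R) = 0.3534×1.926 = 0.681 mol/dm³.

0.681 mol/dm³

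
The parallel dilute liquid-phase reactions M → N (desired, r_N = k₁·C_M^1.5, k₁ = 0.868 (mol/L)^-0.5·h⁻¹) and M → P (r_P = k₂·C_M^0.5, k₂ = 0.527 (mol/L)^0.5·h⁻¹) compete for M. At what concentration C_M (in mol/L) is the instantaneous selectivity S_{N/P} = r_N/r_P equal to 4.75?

2.88 mol/L

S_{N/P} = (k₁/k₂)·C_M ⇒ C_M = S·k₂/k₁.
= 4.75×0.527/0.868 = 2.88 mol/L.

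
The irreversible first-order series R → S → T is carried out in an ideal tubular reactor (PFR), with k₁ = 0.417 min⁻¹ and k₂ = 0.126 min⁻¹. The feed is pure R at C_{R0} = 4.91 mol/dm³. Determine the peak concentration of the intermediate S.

Evaluating C_S at τ_opt = ln(k₂/k₁)/(k₂−k₁) gives C_{S,max}/C_{R0} = (k₁/k₂)^[k₂/(k₂−k₁)].
= (0.417/0.126)^(0.126/(0.126−0.417)) = (3.310)^(-0.4330) = 0.5956.
C_{S,max} = 0.5956×4.91 = 2.92 mol/dm³.

2.92 mol/dm³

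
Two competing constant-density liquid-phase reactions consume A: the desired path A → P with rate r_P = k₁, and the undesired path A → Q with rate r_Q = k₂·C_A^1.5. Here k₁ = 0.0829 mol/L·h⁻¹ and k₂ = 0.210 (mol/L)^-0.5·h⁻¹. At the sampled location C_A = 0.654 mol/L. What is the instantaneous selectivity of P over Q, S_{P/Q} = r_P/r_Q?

0.746

S_{P/Q} = r_P/r_Q = (k₁)/(k₂·C_A^1.5) = (k₁/k₂)·C_A^-1.5.
= (0.0829) / (0.210×0.6540^1.5) = 0.08290/0.1111 = 0.746.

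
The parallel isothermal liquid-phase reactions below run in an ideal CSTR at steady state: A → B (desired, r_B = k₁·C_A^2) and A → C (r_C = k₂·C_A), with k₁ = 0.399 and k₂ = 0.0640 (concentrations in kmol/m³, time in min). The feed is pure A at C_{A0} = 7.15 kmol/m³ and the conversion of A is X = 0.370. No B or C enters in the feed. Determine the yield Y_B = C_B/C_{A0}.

Exit C_A = C_{A0}(1−X) = 7.15×0.630 = 4.505 kmol/m³.
A CSTR operates uniformly at the exit composition, giving r_B = 8.096 and r_C = 0.2883 (each k·C_A^n at C_A = 4.505).
Fraction of consumed A going to B: r_B/(r_B+r_C) = 0.9656.
C_B = 0.9656·C_{A0}·X = 0.9656×7.15×0.370 = 2.55 kmol/m³; Y_B = C_B/C_{A0} = 0.357.

0.357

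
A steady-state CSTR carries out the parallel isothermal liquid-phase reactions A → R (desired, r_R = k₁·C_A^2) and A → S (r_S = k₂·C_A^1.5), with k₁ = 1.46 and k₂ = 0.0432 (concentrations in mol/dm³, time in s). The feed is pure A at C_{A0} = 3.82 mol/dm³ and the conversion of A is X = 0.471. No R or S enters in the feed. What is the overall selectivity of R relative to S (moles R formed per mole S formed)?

Exit C_A = C_{A0}(1−X) = 3.82×0.529 = 2.021 mol/dm³.
A CSTR operates uniformly at the exit composition, giving r_R = 5.962 and r_S = 0.1241 (each k·C_A^n at C_A = 2.021).
Overall selectivity = C_R/C_S = r_Rτ/(r_Sτ) = r_R/r_S = 48.0.

48.0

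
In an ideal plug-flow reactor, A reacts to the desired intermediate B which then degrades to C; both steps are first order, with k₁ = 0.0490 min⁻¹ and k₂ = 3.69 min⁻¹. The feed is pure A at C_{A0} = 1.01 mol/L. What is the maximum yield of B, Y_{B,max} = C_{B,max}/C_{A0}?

For a first-order series the maximum intermediate yield is C_{B,max}/C_{A0} = (k₁/k₂)^[k₂/(k₂−k₁)].
= (0.0490/3.69)^(3.69/(3.69−0.0490)) = (0.01328)^(1.013) = 0.01253.

0.0125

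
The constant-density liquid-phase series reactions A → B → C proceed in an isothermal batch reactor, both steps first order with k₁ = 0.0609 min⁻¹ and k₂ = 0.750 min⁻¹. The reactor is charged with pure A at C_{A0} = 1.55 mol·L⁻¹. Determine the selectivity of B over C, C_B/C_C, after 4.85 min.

For first-order series with pure A initially, C_B(t) = k₁C_{A0}/(k₂−k₁)·(e^(−k₁t) − e^(−k₂t)).
e^(−k₁t) = e^(−0.0609×4.85) = e^(−0.2954) = 0.7443; e^(−k₂t) = e^(−3.637) = 0.02632.
C_B = 0.0609×1.55/(0.750−0.0609) × (0.7443−0.02632) = 0.1370×0.7179 = 0.09835 mol·L⁻¹.
C_A = C_{A0}e^(−k₁t) = 1.154 mol·L⁻¹, so C_C = C_{A0}−C_A−C_B = 0.2981 mol·L⁻¹; C_B/C_C = 0.330.

0.330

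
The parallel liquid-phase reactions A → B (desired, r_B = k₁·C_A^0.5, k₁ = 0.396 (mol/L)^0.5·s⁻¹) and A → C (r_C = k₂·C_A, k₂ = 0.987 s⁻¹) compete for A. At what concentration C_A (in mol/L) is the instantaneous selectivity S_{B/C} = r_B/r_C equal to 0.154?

6.79 mol/L

S_{B/C} = (k₁/k₂)·C_A^-0.5 ⇒ C_A = (S·k₂/k₁)^(-2).
= (0.154×0.987/0.396)^(-2) = (0.3838)^(-2) = 6.79 mol/L.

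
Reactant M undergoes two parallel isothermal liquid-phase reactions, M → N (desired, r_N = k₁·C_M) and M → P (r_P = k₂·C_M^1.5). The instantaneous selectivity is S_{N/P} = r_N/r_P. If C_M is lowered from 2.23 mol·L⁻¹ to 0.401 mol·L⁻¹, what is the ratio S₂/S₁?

S_{N/P} = (k₁/k₂)·C_M^-0.5, so S₂/S₁ = (C_{M,2}/C_{M,1})^-0.5.
= (0.401/2.23)^(-0.5) = (0.1798)^(-0.5) = 2.36.
Selectivity toward N rises as C_M falls — low-concentration operation is favoured.

2.36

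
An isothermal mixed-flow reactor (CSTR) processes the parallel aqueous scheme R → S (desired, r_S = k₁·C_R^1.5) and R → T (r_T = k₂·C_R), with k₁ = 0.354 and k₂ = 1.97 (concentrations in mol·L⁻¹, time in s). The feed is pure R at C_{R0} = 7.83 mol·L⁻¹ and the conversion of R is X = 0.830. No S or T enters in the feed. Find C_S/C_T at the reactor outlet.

0.207

Exit C_R = C_{R0}(1−X) = 7.83×0.170 = 1.331 mol·L⁻¹.
A CSTR operates uniformly at the exit composition, giving r_S = 0.5436 and r_T = 2.622 (each k·C_R^n at C_R = 1.331).
Overall selectivity = C_S/C_T = r_Sτ/(r_Tτ) = r_S/r_T = 0.207.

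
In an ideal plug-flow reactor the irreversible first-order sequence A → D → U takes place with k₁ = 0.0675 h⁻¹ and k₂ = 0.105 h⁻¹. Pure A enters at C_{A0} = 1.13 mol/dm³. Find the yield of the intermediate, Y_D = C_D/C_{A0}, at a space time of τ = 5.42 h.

0.230

For first-order series with pure A initially, C_D(τ) = k₁C_{A0}/(k₂−k₁)·(e^(−k₁τ) − e^(−k₂τ)).
e^(−k₁τ) = e^(−0.0675×5.42) = e^(−0.3659) = 0.6936; e^(−k₂τ) = e^(−0.5691) = 0.5660.
C_D = 0.0675×1.13/(0.105−0.0675) × (0.6936−0.5660) = 2.034×0.1276 = 0.2595 mol/dm³.
Y_D = C_D/C_{A0} = 0.2595/1.13 = 0.230.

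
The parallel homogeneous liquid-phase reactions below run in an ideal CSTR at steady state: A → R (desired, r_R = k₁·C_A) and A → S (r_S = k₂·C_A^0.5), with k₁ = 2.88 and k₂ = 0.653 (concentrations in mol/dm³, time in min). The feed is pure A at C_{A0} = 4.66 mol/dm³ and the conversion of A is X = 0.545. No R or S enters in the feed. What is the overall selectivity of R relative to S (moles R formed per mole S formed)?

6.42

Exit C_A = C_{A0}(1−X) = 4.66×0.455 = 2.120 mol/dm³.
In a CSTR the entire volume is at exit conditions, so r_R = 2.88×2.120 = 6.106 and r_S = 0.653×2.120^0.5 = 0.9508.
Overall selectivity = C_R/C_S = r_Rτ/(r_Sτ) = r_R/r_S = 6.42.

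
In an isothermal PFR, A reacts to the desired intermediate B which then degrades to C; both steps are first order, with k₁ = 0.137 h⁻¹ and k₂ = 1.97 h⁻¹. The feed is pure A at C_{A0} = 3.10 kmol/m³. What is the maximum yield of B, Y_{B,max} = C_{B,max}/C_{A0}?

At the optimum, C_{B,max}/C_{A0} = (k₁/k₂)^[k₂/(k₂−k₁)].
= (0.137/1.97)^(1.97/(1.97−0.137)) = (0.06954)^(1.075) = 0.05698.

0.0570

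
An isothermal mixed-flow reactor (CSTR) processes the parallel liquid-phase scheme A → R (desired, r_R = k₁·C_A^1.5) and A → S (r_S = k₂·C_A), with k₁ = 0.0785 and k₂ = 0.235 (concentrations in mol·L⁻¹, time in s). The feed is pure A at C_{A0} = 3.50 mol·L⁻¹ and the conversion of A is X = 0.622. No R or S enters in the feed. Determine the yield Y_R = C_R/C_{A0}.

Exit C_A = C_{A0}(1−X) = 3.50×0.378 = 1.323 mol·L⁻¹.
Rates in a CSTR are evaluated at the outlet concentration: r_R = 0.0785×1.323^1.5 = 0.1195, r_S = 0.235×1.323 = 0.3109.
Fraction of consumed A going to R: r_R/(r_R+r_S) = 0.2776.
C_R = 0.2776·C_{A0}·X = 0.2776×3.50×0.622 = 0.604 mol·L⁻¹; Y_R = C_R/C_{A0} = 0.173.

0.173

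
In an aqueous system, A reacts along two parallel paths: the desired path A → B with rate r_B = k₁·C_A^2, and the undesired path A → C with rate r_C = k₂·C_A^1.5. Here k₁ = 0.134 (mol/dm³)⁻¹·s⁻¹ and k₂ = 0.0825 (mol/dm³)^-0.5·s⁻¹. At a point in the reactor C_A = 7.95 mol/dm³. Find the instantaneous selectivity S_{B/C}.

4.58

S_{B/C} = r_B/r_C = (k₁·C_A^2)/(k₂·C_A^1.5) = (k₁/k₂)·C_A^0.5.
= (0.134×7.950^2) / (0.0825×7.950^1.5) = 8.469/1.849 = 4.58.
Since the desired path is higher order in A, keeping C_A high (PFR or concentrated feed) favours B.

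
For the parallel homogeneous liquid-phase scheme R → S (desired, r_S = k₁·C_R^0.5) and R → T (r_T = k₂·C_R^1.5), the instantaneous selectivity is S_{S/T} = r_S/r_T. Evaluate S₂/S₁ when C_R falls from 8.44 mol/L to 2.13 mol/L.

3.96

S_{S/T} = (k₁/k₂)·C_R⁻¹, so S₂/S₁ = (C_{R,2}/C_{R,1})⁻¹.
= 8.44/2.13 = 3.96.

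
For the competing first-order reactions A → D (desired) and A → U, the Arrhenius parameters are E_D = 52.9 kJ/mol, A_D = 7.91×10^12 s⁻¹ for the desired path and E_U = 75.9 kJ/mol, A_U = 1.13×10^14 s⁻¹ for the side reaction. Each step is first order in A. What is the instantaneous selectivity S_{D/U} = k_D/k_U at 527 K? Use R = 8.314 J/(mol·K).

13.3

With equal orders, S_{D/U} = k_D/k_U = (A_D/A_U)·exp[(E_U−E_D)/(RT)].
(E_U−E_D)/(RT) = (75.9−52.9)×10³/(8.314×527) = 23000/4381 = 5.249.
k_D/k_U = (7.91×10^12/1.13×10^14)·exp(5.249) = 0.07000 × 190.4 = 13.3.
Since E_D < E_U, lowering the temperature improves selectivity toward D.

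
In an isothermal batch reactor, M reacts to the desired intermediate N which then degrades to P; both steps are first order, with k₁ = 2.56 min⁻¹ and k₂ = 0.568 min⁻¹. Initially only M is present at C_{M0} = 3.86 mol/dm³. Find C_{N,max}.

For a first-order series the maximum intermediate yield is C_{N,max}/C_{M0} = (k₁/k₂)^[k₂/(k₂−k₁)].
= (2.56/0.568)^(0.568/(0.568−2.56)) = (4.507)^(-0.2851) = 0.6510.
C_{N,max} = 0.6510×3.86 = 2.51 mol/dm³.

2.51 mol/dm³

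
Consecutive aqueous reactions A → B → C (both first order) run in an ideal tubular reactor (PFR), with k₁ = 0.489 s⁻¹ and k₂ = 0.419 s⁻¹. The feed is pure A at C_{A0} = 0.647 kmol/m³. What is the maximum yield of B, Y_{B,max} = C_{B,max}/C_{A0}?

For a first-order series the maximum intermediate yield is C_{B,max}/C_{A0} = (k₁/k₂)^[k₂/(k₂−k₁)].
= (0.489/0.419)^(0.419/(0.419−0.489)) = (1.167)^(-5.986) = 0.3966.

0.397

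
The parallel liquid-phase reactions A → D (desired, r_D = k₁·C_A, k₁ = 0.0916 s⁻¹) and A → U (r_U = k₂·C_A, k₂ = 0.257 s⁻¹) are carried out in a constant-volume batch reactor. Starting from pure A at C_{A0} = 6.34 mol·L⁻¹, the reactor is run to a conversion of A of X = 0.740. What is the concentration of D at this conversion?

C_A = C_{A0}(1−X) = 1.648 mol·L⁻¹.
Both paths are first order in A, so the instantaneous fraction to D is constant: dC_D/d(−C_A) = k₁/(k₁+k₂) = 0.2628.
C_D = 0.2628·(C_{A0}−C_A) = 0.2628×4.692 = 1.23 mol·L⁻¹.

1.23 mol·L⁻¹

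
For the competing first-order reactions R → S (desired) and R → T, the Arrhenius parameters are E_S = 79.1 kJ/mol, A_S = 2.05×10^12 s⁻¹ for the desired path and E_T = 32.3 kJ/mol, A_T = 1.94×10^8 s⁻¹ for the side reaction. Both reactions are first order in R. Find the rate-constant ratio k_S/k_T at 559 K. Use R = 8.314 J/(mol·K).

Since both paths have the same order in R, the concentration cancels and S_{S/T} = k_S/k_T = (A_S/A_T)·exp[(E_T−E_S)/(RT)].
(E_T−E_S)/(RT) = (32.3−79.1)×10³/(8.314×559) = -46800/4648 = -10.07.
k_S/k_T = (2.05×10^12/1.94×10^8)·exp(-10.07) = 10567 × 4.234×10^-5 = 0.447.
Since E_S > E_T, raising the temperature improves selectivity toward S.

0.447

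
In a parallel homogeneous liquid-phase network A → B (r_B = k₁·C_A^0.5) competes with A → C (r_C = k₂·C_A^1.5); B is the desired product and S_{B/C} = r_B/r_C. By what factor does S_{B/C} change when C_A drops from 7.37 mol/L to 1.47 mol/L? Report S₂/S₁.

5.01

S_{B/C} = (k₁/k₂)·C_A⁻¹, so S₂/S₁ = (C_{A,2}/C_{A,1})⁻¹.
= 7.37/1.47 = 5.01.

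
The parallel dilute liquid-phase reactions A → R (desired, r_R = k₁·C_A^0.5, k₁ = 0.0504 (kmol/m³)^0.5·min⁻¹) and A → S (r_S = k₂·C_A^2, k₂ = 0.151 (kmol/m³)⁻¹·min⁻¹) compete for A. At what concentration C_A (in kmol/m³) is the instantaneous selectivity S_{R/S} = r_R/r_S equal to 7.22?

0.129 kmol/m³

S_{R/S} = (k₁/k₂)·C_A^-1.5 ⇒ C_A = (S·k₂/k₁)^(1/(-1.5)).
= (7.22×0.151/0.0504)^(-0.6667) = (21.63)^(-0.6667) = 0.129 kmol/m³.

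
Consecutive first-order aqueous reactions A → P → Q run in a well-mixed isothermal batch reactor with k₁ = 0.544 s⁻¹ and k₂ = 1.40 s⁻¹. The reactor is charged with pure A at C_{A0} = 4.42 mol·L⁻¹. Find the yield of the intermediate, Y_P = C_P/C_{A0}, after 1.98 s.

0.177

Solving the coupled first-order balances gives C_P(t) = [k₁/(k₂−k₁)]·C_{A0}·(e^(−k₁t) − e^(−k₂t)).
e^(−k₁t) = e^(−0.544×1.98) = e^(−1.077) = 0.3406; e^(−k₂t) = e^(−2.772) = 0.06254.
C_P = 0.544×4.42/(1.40−0.544) × (0.3406−0.06254) = 2.809×0.2780 = 0.7810 mol·L⁻¹.
Y_P = C_P/C_{A0} = 0.7810/4.42 = 0.177.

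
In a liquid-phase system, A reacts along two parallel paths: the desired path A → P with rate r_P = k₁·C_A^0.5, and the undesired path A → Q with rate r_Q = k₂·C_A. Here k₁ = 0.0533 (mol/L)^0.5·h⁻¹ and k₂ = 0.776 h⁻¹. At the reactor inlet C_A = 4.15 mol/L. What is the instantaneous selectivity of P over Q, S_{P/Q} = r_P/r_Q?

0.0337

S_{P/Q} = r_P/r_Q = (k₁·C_A^0.5)/(k₂·C_A) = (k₁/k₂)·C_A^-0.5.
= (0.0533×4.150^0.5) / (0.776×4.150) = 0.1086/3.220 = 0.0337.
The undesired path is higher order in A, so low C_A (CSTR or dilute feed) favours P.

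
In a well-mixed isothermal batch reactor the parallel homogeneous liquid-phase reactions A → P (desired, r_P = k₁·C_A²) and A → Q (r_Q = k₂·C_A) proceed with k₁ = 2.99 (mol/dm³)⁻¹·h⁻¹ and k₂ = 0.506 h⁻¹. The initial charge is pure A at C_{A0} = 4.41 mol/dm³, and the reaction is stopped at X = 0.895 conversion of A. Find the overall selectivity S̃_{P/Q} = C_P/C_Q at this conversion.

C_A = C_{A0}(1−X) = 0.4630 mol/dm³.
Along a PFR/batch, dC_Q/dC_A = −r_Q/(r_P+r_Q) = −k₂/(k₂+k₁·C_A).
Integrating from C_{A0} to C_A: C_Q = (0.506/2.99)·ln[(0.506+2.99·4.41)/(0.506+2.99·0.463)] = 0.1692·ln(13.69/1.891) = 0.3351 mol/dm³.
Then C_P = (C_{A0}−C_A) − C_Q = 3.947 − 0.3351 = 3.612 mol/dm³.
S̃_{P/Q} = C_P/C_Q = 3.612/0.3351 = 10.8.

10.8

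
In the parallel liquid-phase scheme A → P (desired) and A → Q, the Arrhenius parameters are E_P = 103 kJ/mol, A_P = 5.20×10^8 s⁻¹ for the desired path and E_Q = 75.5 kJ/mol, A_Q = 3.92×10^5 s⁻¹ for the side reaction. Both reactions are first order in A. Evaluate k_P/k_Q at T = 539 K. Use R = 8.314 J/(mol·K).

2.87

Since both paths have the same order in A, the concentration cancels and S_{P/Q} = k_P/k_Q = (A_P/A_Q)·exp[(E_Q−E_P)/(RT)].
(E_Q−E_P)/(RT) = (75.5−103)×10³/(8.314×539) = -27500/4481 = -6.137.
k_P/k_Q = (5.20×10^8/3.92×10^5)·exp(-6.137) = 1327 × 0.002162 = 2.87.
Since E_P > E_Q, raising the temperature improves selectivity toward P.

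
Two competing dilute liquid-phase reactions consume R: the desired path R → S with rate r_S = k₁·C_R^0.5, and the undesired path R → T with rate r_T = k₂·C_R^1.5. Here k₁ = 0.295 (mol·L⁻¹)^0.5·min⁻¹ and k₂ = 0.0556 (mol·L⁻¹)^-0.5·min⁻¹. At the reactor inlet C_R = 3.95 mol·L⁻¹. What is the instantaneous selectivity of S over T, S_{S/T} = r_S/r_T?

1.34

S_{S/T} = r_S/r_T = (k₁·C_R^0.5)/(k₂·C_R^1.5) = (k₁/k₂)·C_R⁻¹.
= (0.295×3.950^0.5) / (0.0556×3.950^1.5) = 0.5863/0.4365 = 1.34.
The undesired path is higher order in R, so low C_R (CSTR or dilute feed) favours S.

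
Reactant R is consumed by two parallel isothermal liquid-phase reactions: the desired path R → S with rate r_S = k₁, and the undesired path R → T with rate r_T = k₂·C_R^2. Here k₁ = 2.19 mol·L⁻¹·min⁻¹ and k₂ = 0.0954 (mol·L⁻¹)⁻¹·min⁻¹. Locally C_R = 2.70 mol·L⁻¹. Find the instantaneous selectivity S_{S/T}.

3.15

S_{S/T} = r_S/r_T = (k₁)/(k₂·C_R^2) = (k₁/k₂)·C_R^-2.
= (2.19) / (0.0954×2.700^2) = 2.190/0.6955 = 3.15.
The undesired path is higher order in R, so low C_R (CSTR or dilute feed) favours S.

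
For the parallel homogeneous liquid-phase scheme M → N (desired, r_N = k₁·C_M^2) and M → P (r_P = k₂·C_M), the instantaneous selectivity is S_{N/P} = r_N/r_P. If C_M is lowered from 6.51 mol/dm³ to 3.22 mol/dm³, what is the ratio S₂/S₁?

S_{N/P} = (k₁/k₂)·C_M, so S₂/S₁ = (C_{M,2}/C_{M,1}).
= 3.22/6.51 = 0.495.
Selectivity toward N falls as C_M falls — high-concentration operation is favoured.

0.495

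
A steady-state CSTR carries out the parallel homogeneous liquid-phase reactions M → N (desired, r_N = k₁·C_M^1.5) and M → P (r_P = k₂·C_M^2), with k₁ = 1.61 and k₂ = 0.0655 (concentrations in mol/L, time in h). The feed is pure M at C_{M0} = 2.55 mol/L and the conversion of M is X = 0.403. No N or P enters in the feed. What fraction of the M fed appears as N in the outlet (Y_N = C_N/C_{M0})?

0.384

Exit C_M = C_{M0}(1−X) = 2.55×0.597 = 1.522 mol/L.
Rates in a CSTR are evaluated at the outlet concentration: r_N = 1.61×1.522^1.5 = 3.024, r_P = 0.0655×1.522^2 = 0.1518.
Fraction of consumed M going to N: r_N/(r_N+r_P) = 0.9522.
C_N = 0.9522·C_{M0}·X = 0.9522×2.55×0.403 = 0.979 mol/L; Y_N = C_N/C_{M0} = 0.384.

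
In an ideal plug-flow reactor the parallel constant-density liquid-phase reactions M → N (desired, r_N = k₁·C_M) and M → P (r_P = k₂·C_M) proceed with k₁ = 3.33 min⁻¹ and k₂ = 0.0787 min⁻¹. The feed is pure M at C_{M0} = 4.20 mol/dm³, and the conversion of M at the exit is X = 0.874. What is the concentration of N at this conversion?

C_M = C_{M0}(1−X) = 0.5292 mol/dm³.
Both paths are first order in M, so the instantaneous fraction to N is constant: dC_N/d(−C_M) = k₁/(k₁+k₂) = 0.9769.
C_N = 0.9769·(C_{M0}−C_M) = 0.9769×3.671 = 3.59 mol/dm³.

3.59 mol/dm³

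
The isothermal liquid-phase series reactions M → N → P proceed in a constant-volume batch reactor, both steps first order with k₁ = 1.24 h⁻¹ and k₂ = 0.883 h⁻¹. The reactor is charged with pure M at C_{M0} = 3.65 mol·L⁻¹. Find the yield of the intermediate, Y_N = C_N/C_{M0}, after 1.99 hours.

0.305

Solving the coupled first-order balances gives C_N(t) = [k₁/(k₂−k₁)]·C_{M0}·(e^(−k₁t) − e^(−k₂t)).
e^(−k₁t) = e^(−1.24×1.99) = e^(−2.468) = 0.08479; e^(−k₂t) = e^(−1.757) = 0.1725.
C_N = 1.24×3.65/(0.883−1.24) × (0.08479−0.1725) = (-12.68)×(-0.08774) = 1.112 mol·L⁻¹.
Y_N = C_N/C_{M0} = 1.112/3.65 = 0.305.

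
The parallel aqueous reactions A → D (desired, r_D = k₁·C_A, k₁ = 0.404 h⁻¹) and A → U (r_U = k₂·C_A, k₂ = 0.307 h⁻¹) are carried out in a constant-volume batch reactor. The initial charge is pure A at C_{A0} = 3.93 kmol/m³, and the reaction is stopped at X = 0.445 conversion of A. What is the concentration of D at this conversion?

0.994 kmol/m³

C_A = C_{A0}(1−X) = 2.181 kmol/m³.
Both paths are first order in A, so the instantaneous fraction to D is constant: dC_D/d(−C_A) = k₁/(k₁+k₂) = 0.5682.
C_D = 0.5682·(C_{A0}−C_A) = 0.5682×1.749 = 0.994 kmol/m³.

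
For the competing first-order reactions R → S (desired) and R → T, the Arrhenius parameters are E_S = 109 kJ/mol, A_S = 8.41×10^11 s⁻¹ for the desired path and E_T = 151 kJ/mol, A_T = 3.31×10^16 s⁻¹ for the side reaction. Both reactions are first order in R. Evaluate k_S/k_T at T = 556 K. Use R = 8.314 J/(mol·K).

0.224

With equal orders, S_{S/T} = k_S/k_T = (A_S/A_T)·exp[(E_T−E_S)/(RT)].
(E_T−E_S)/(RT) = (151−109)×10³/(8.314×556) = 42000/4623 = 9.086.
k_S/k_T = (8.41×10^11/3.31×10^16)·exp(9.086) = 2.541×10^-5 × 8829 = 0.224.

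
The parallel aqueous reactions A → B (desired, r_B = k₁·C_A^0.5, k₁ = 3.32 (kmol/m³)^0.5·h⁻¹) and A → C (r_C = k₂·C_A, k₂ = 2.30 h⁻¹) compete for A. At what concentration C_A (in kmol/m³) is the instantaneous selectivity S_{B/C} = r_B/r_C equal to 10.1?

S_{B/C} = (k₁/k₂)·C_A^-0.5 ⇒ C_A = (S·k₂/k₁)^(-2).
= (10.1×2.30/3.32)^(-2) = (6.997)^(-2) = 0.0204 kmol/m³.

0.0204 kmol/m³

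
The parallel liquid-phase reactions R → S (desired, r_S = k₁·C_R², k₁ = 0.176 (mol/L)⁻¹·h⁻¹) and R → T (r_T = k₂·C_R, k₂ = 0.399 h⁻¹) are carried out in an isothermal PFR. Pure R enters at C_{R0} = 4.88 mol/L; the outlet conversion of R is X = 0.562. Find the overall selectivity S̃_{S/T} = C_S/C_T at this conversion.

C_R = C_{R0}(1−X) = 2.137 mol/L.
Along a PFR/batch, dC_T/dC_R = −r_T/(r_S+r_T) = −k₂/(k₂+k₁·C_R).
Integrating from C_{R0} to C_R: C_T = (0.399/0.176)·ln[(0.399+0.176·4.88)/(0.399+0.176·2.14)] = 2.267·ln(1.258/0.7752) = 1.097 mol/L.
Then C_S = (C_{R0}−C_R) − C_T = 2.743 − 1.097 = 1.645 mol/L.
S̃_{S/T} = C_S/C_T = 1.645/1.097 = 1.50.

1.50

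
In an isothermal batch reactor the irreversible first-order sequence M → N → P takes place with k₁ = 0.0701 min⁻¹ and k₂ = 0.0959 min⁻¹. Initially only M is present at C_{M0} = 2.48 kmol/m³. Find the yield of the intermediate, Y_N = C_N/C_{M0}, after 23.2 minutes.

0.241

Solving the coupled first-order balances gives C_N(t) = [k₁/(k₂−k₁)]·C_{M0}·(e^(−k₁t) − e^(−k₂t)).
e^(−k₁t) = e^(−0.0701×23.2) = e^(−1.626) = 0.1967; e^(−k₂t) = e^(−2.225) = 0.1081.
C_N = 0.0701×2.48/(0.0959−0.0701) × (0.1967−0.1081) = 6.738×0.08857 = 0.5968 kmol/m³.
Y_N = C_N/C_{M0} = 0.5968/2.48 = 0.241.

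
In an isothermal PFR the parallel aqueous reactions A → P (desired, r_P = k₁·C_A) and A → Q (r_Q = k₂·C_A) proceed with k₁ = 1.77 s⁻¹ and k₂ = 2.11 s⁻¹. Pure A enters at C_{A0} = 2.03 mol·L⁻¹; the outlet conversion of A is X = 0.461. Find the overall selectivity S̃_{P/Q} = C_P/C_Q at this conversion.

C_A = C_{A0}(1−X) = 1.094 mol·L⁻¹.
Both paths are first order in A, so the instantaneous fraction to P is constant: dC_P/d(−C_A) = k₁/(k₁+k₂) = 0.4562.
C_P = 0.4562·(C_{A0}−C_A) = 0.4562×0.9358 = 0.427 mol·L⁻¹.
C_Q = (C_{A0}−C_A)−C_P = 0.5089 mol·L⁻¹; S̃_{P/Q} = 0.4269/0.5089 = 0.839.

0.839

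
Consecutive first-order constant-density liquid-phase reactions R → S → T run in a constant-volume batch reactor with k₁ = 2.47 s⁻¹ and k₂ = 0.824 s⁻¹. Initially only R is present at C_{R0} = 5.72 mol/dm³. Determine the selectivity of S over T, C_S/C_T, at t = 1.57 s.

For first-order series with pure R initially, C_S(t) = k₁C_{R0}/(k₂−k₁)·(e^(−k₁t) − e^(−k₂t)).
e^(−k₁t) = e^(−2.47×1.57) = e^(−3.878) = 0.02069; e^(−k₂t) = e^(−1.294) = 0.2743.
C_S = 2.47×5.72/(0.824−2.47) × (0.02069−0.2743) = (-8.583)×(-0.2536) = 2.176 mol/dm³.
C_R = C_{R0}e^(−k₁t) = 0.1184 mol/dm³, so C_T = C_{R0}−C_R−C_S = 3.425 mol/dm³; C_S/C_T = 0.635.

0.635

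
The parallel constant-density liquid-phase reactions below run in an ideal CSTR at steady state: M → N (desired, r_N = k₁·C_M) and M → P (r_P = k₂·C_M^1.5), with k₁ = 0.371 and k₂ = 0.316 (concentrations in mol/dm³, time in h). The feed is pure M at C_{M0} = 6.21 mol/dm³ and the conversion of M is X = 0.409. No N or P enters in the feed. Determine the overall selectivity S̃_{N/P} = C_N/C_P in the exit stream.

Exit C_M = C_{M0}(1−X) = 6.21×0.591 = 3.670 mol/dm³.
A CSTR operates uniformly at the exit composition, giving r_N = 1.362 and r_P = 2.222 (each k·C_M^n at C_M = 3.670).
Overall selectivity = C_N/C_P = r_Nτ/(r_Pτ) = r_N/r_P = 0.613.

0.613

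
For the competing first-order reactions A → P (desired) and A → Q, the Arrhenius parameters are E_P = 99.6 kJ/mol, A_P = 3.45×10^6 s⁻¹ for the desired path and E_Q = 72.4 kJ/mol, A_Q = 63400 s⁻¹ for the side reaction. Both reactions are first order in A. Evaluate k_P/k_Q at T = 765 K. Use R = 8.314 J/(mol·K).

0.756

Since both paths have the same order in A, the concentration cancels and S_{P/Q} = k_P/k_Q = (A_P/A_Q)·exp[(E_Q−E_P)/(RT)].
(E_Q−E_P)/(RT) = (72.4−99.6)×10³/(8.314×765) = -27200/6360 = -4.277.
k_P/k_Q = (3.45×10^6/63400)·exp(-4.277) = 54.42 × 0.01389 = 0.756.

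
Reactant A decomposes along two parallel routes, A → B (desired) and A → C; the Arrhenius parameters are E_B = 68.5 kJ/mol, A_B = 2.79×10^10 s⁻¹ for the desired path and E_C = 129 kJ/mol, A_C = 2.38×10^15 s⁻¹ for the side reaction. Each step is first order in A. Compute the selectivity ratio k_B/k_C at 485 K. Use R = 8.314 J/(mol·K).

Since both paths have the same order in A, the concentration cancels and S_{B/C} = k_B/k_C = (A_B/A_C)·exp[(E_C−E_B)/(RT)].
(E_C−E_B)/(RT) = (129−68.5)×10³/(8.314×485) = 60500/4032 = 15.00.
k_B/k_C = (2.79×10^10/2.38×10^15)·exp(15.00) = 1.172×10^-5 × 3.282×10^6 = 38.5.

38.5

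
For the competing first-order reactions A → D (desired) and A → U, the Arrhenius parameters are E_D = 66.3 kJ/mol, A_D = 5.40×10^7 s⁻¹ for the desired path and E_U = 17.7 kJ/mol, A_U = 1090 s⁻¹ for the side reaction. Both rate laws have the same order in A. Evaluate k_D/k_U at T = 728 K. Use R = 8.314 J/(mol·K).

k_D/k_U = (A_D/A_U)·exp[−(E_D−E_U)/(RT)] = (A_D/A_U)·exp[(E_U−E_D)/(RT)].
(E_U−E_D)/(RT) = (17.7−66.3)×10³/(8.314×728) = -48600/6053 = -8.030.
k_D/k_U = (5.40×10^7/1090)·exp(-8.030) = 49541 × 3.257×10^-4 = 16.1.
Since E_D > E_U, raising the temperature improves selectivity toward D.

16.1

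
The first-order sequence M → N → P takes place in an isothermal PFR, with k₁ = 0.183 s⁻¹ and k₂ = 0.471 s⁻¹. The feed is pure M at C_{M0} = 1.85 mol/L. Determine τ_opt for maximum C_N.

3.28 s

For first-order series the maximum of C_N occurs at τ_opt = ln(k₂/k₁)/(k₂−k₁).
= ln(0.471/0.183)/(0.471−0.183) = ln(2.574)/0.2880 = 0.9454/0.2880 = 3.28 s.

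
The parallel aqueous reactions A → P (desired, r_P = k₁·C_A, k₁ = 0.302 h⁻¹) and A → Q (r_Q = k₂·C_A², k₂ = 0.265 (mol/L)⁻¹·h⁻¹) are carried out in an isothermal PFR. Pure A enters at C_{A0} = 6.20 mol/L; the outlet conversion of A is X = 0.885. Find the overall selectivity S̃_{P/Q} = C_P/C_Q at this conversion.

C_A = C_{A0}(1−X) = 0.7130 mol/L.
Along a PFR/batch, dC_P/dC_A = −r_P/(r_P+r_Q) = −k₁/(k₁+k₂·C_A).
Integrating from C_{A0} to C_A: C_P = (0.302/0.265)·ln[(0.302+0.265·6.20)/(0.302+0.265·0.713)] = 1.140·ln(1.945/0.4909) = 1.569 mol/L.
C_Q = (C_{A0}−C_A)−C_P = 3.918 mol/L; S̃_{P/Q} = 1.569/3.918 = 0.400.

0.400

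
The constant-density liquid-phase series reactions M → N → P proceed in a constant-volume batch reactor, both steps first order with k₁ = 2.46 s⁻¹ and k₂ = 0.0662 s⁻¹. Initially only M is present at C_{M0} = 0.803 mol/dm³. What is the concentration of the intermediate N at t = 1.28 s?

Solving the coupled first-order balances gives C_N(t) = [k₁/(k₂−k₁)]·C_{M0}·(e^(−k₁t) − e^(−k₂t)).
e^(−k₁t) = e^(−2.46×1.28) = e^(−3.149) = 0.04290; e^(−k₂t) = e^(−0.08474) = 0.9188.
C_N = 2.46×0.803/(0.0662−2.46) × (0.04290−0.9188) = (-0.8252)×(-0.8759) = 0.7228 mol/dm³.

0.723 mol/dm³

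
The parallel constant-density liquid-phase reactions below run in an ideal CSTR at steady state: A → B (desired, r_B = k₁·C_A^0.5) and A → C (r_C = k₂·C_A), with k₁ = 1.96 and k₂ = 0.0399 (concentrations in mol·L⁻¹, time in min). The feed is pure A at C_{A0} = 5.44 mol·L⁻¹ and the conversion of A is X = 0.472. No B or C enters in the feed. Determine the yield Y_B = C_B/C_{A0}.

Exit C_A = C_{A0}(1−X) = 5.44×0.528 = 2.872 mol·L⁻¹.
A CSTR operates uniformly at the exit composition, giving r_B = 3.322 and r_C = 0.1146 (each k·C_A^n at C_A = 2.872).
Fraction of consumed A going to B: r_B/(r_B+r_C) = 0.9666.
C_B = 0.9666·C_{A0}·X = 0.9666×5.44×0.472 = 2.48 mol·L⁻¹; Y_B = C_B/C_{A0} = 0.456.

0.456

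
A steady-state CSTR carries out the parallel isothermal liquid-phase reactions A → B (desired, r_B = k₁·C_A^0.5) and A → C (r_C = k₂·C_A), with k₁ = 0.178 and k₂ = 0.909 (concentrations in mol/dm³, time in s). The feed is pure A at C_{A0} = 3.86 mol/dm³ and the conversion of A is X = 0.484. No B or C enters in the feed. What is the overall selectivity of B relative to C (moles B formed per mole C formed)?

0.139

Exit C_A = C_{A0}(1−X) = 3.86×0.516 = 1.992 mol/dm³.
In a CSTR the entire volume is at exit conditions, so r_B = 0.178×1.992^0.5 = 0.2512 and r_C = 0.909×1.992 = 1.811.
Overall selectivity = C_B/C_C = r_Bτ/(r_Cτ) = r_B/r_C = 0.139.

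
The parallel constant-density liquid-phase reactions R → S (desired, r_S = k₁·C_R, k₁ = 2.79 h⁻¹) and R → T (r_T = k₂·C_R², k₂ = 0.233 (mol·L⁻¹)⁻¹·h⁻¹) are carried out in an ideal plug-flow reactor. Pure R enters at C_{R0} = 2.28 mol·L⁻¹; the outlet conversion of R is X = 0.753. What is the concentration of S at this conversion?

C_R = C_{R0}(1−X) = 0.5632 mol·L⁻¹.
Along a PFR/batch, dC_S/dC_R = −r_S/(r_S+r_T) = −k₁/(k₁+k₂·C_R).
Integrating from C_{R0} to C_R: C_S = (2.79/0.233)·ln[(2.79+0.233·2.28)/(2.79+0.233·0.563)] = 11.97·ln(3.321/2.921) = 1.537 mol·L⁻¹.

1.54 mol·L⁻¹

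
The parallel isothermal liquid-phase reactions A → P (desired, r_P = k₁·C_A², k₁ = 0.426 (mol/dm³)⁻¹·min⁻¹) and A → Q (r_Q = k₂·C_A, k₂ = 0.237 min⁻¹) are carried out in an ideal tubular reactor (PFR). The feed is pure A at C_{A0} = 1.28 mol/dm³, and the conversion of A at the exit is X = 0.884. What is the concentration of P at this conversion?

C_A = C_{A0}(1−X) = 0.1485 mol/dm³.
Along a PFR/batch, dC_Q/dC_A = −r_Q/(r_P+r_Q) = −k₂/(k₂+k₁·C_A).
Integrating from C_{A0} to C_A: C_Q = (0.237/0.426)·ln[(0.237+0.426·1.28)/(0.237+0.426·0.148)] = 0.5563·ln(0.7823/0.3003) = 0.5327 mol/dm³.
Then C_P = (C_{A0}−C_A) − C_Q = 1.132 − 0.5327 = 0.5988 mol/dm³.

0.599 mol/dm³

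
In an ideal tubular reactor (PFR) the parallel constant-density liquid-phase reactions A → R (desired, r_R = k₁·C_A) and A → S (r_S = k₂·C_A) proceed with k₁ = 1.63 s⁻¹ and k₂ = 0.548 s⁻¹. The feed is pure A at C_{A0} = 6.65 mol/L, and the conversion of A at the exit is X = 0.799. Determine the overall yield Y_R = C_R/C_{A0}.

C_A = C_{A0}(1−X) = 1.337 mol/L.
Both paths are first order in A, so the instantaneous fraction to R is constant: dC_R/d(−C_A) = k₁/(k₁+k₂) = 0.7484.
C_R = 0.7484·(C_{A0}−C_A) = 0.7484×5.313 = 3.98 mol/L.
Y_R = C_R/C_{A0} = 3.976/6.65 = 0.598.

0.598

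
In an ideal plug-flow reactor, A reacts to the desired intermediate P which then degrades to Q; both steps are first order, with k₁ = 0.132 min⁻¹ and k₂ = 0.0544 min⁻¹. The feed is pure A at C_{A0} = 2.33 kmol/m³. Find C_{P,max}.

1.25 kmol/m³

Evaluating C_P at τ_opt = ln(k₂/k₁)/(k₂−k₁) gives C_{P,max}/C_{A0} = (k₁/k₂)^[k₂/(k₂−k₁)].
= (0.132/0.0544)^(0.0544/(0.0544−0.132)) = (2.426)^(-0.7010) = 0.5372.
C_{P,max} = 0.5372×2.33 = 1.25 kmol/m³.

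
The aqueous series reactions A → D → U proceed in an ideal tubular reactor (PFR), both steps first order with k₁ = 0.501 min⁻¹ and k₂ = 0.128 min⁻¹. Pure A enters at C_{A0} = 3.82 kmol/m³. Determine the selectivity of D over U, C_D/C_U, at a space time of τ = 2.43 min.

4.99

Solving the coupled first-order balances gives C_D(τ) = [k₁/(k₂−k₁)]·C_{A0}·(e^(−k₁τ) − e^(−k₂τ)).
e^(−k₁τ) = e^(−0.501×2.43) = e^(−1.217) = 0.2960; e^(−k₂τ) = e^(−0.3110) = 0.7327.
C_D = 0.501×3.82/(0.128−0.501) × (0.2960−0.7327) = (-5.131)×(-0.4367) = 2.241 kmol/m³.
C_A = C_{A0}e^(−k₁τ) = 1.131 kmol/m³, so C_U = C_{A0}−C_A−C_D = 0.4487 kmol/m³; C_D/C_U = 4.99.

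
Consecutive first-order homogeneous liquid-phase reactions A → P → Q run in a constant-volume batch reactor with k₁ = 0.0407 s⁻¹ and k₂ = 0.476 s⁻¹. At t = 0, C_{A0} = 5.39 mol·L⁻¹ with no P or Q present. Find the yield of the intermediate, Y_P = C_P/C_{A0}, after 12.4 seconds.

For first-order series with pure A initially, C_P(t) = k₁C_{A0}/(k₂−k₁)·(e^(−k₁t) − e^(−k₂t)).
e^(−k₁t) = e^(−0.0407×12.4) = e^(−0.5047) = 0.6037; e^(−k₂t) = e^(−5.902) = 0.002733.
C_P = 0.0407×5.39/(0.476−0.0407) × (0.6037−0.002733) = 0.5040×0.6010 = 0.3029 mol·L⁻¹.
Y_P = C_P/C_{A0} = 0.3029/5.39 = 0.0562.

0.0562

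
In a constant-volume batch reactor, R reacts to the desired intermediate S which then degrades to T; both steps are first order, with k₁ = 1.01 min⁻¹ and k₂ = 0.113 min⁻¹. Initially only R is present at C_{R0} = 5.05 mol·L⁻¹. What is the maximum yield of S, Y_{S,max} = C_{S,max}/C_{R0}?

0.759

At the optimum, C_{S,max}/C_{R0} = (k₁/k₂)^[k₂/(k₂−k₁)].
= (1.01/0.113)^(0.113/(0.113−1.01)) = (8.938)^(-0.1260) = 0.7589.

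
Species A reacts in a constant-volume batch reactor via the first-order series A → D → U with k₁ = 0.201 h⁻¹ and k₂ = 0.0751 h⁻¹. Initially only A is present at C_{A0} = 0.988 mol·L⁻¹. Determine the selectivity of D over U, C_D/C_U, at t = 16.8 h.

0.700

For first-order series with pure A initially, C_D(t) = k₁C_{A0}/(k₂−k₁)·(e^(−k₁t) − e^(−k₂t)).
e^(−k₁t) = e^(−0.201×16.8) = e^(−3.377) = 0.03416; e^(−k₂t) = e^(−1.262) = 0.2832.
C_D = 0.201×0.988/(0.0751−0.201) × (0.03416−0.2832) = (-1.577)×(-0.2490) = 0.3928 mol·L⁻¹.
C_A = C_{A0}e^(−k₁t) = 0.03375 mol·L⁻¹, so C_U = C_{A0}−C_A−C_D = 0.5615 mol·L⁻¹; C_D/C_U = 0.700.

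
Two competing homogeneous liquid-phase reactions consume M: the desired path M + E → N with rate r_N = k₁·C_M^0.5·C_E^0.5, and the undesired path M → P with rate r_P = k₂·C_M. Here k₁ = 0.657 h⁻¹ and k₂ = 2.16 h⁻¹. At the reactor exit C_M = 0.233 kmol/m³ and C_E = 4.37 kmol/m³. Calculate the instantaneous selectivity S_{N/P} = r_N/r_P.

1.32

S_{N/P} = r_N/r_P = (k₁·C_M^0.5·C_E^0.5)/(k₂·C_M) = (k₁/k₂)·C_M^-0.5·C_E^0.5.
= (0.657×0.2330^0.5×4.370^0.5) / (2.16×0.2330) = 0.6630/0.5033 = 1.32.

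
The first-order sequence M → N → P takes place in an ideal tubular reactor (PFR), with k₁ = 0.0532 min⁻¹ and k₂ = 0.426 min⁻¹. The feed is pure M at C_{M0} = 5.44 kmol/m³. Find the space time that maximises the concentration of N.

5.58 min

For first-order series the maximum of C_N occurs at τ_opt = ln(k₂/k₁)/(k₂−k₁).
= ln(0.426/0.0532)/(0.426−0.0532) = ln(8.008)/0.3728 = 2.080/0.3728 = 5.58 min.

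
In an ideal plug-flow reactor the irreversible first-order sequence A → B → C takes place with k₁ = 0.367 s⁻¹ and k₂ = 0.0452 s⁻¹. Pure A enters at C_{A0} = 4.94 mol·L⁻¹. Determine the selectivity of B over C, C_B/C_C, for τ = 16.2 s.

Solving the coupled first-order balances gives C_B(τ) = [k₁/(k₂−k₁)]·C_{A0}·(e^(−k₁τ) − e^(−k₂τ)).
e^(−k₁τ) = e^(−0.367×16.2) = e^(−5.945) = 0.002618; e^(−k₂τ) = e^(−0.7322) = 0.4808.
C_B = 0.367×4.94/(0.0452−0.367) × (0.002618−0.4808) = (-5.634)×(-0.4782) = 2.694 mol·L⁻¹.
C_A = C_{A0}e^(−k₁τ) = 0.01293 mol·L⁻¹, so C_C = C_{A0}−C_A−C_B = 2.233 mol·L⁻¹; C_B/C_C = 1.21.

1.21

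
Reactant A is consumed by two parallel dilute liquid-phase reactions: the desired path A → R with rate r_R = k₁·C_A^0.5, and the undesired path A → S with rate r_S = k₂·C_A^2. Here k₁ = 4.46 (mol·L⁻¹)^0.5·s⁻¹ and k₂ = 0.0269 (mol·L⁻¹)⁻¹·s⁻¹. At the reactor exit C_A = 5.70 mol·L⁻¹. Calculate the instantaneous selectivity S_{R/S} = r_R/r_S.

S_{R/S} = r_R/r_S = (k₁·C_A^0.5)/(k₂·C_A^2) = (k₁/k₂)·C_A^-1.5.
= (4.46×5.700^0.5) / (0.0269×5.700^2) = 10.65/0.8740 = 12.2.
The undesired path is higher order in A, so low C_A (CSTR or dilute feed) favours R.

12.2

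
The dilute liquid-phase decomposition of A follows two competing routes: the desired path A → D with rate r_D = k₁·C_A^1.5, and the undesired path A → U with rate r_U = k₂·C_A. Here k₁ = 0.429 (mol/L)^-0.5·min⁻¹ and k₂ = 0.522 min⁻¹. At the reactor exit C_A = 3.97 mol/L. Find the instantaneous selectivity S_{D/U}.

S_{D/U} = r_D/r_U = (k₁·C_A^1.5)/(k₂·C_A) = (k₁/k₂)·C_A^0.5.
= (0.429×3.970^1.5) / (0.522×3.970) = 3.393/2.072 = 1.64.

1.64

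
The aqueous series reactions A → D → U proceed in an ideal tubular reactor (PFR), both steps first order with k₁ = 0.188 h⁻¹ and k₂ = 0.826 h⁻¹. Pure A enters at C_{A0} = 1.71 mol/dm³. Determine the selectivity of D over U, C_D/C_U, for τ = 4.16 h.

For first-order series with pure A initially, C_D(τ) = k₁C_{A0}/(k₂−k₁)·(e^(−k₁τ) − e^(−k₂τ)).
e^(−k₁τ) = e^(−0.188×4.16) = e^(−0.7821) = 0.4575; e^(−k₂τ) = e^(−3.436) = 0.03219.
C_D = 0.188×1.71/(0.826−0.188) × (0.4575−0.03219) = 0.5039×0.4253 = 0.2143 mol/dm³.
C_A = C_{A0}e^(−k₁τ) = 0.7822 mol/dm³, so C_U = C_{A0}−C_A−C_D = 0.7135 mol/dm³; C_D/C_U = 0.300.

0.300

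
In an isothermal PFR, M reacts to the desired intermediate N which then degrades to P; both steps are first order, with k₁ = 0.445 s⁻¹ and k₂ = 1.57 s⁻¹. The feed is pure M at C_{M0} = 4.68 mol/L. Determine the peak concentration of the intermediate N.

For a first-order series the maximum intermediate yield is C_{N,max}/C_{M0} = (k₁/k₂)^[k₂/(k₂−k₁)].
= (0.445/1.57)^(1.57/(1.57−0.445)) = (0.2834)^(1.396) = 0.1721.
C_{N,max} = 0.1721×4.68 = 0.806 mol/L.

0.806 mol/L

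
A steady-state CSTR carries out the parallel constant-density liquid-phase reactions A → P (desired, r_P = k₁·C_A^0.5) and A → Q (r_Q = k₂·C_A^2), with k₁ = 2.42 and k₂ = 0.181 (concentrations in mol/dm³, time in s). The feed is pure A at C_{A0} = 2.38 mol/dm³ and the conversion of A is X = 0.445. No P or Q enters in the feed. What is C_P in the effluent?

Exit C_A = C_{A0}(1−X) = 2.38×0.555 = 1.321 mol/dm³.
Rates in a CSTR are evaluated at the outlet concentration: r_P = 2.42×1.321^0.5 = 2.781, r_Q = 0.181×1.321^2 = 0.3158.
Fraction of consumed A going to P: r_P/(r_P+r_Q) = 0.8980.
C_P = 0.8980·C_{A0}·X = 0.8980×2.38×0.445 = 0.951 mol/dm³.

0.951 mol/dm³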